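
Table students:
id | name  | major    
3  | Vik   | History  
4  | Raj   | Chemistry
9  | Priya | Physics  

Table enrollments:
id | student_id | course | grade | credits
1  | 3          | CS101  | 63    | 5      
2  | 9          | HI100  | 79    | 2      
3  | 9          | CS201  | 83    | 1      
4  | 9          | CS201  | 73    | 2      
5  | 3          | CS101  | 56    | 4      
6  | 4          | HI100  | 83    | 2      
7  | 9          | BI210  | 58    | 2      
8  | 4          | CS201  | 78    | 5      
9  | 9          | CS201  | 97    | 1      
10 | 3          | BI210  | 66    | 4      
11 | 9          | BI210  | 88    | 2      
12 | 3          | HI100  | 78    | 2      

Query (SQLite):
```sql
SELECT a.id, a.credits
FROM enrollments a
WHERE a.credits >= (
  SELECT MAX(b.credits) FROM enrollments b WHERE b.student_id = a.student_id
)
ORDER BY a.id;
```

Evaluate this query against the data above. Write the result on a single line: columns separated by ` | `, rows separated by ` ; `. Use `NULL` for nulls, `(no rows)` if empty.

For each enrollments row a, compute MAX(credits) over rows sharing a.student_id.
Keep row a if a.credits >= that per-group MAX.
  student_id=3: MAX(credits) = 5
  student_id=4: MAX(credits) = 5
  student_id=9: MAX(credits) = 2

1 | 5 ; 2 | 2 ; 4 | 2 ; 7 | 2 ; 8 | 5 ; 11 | 2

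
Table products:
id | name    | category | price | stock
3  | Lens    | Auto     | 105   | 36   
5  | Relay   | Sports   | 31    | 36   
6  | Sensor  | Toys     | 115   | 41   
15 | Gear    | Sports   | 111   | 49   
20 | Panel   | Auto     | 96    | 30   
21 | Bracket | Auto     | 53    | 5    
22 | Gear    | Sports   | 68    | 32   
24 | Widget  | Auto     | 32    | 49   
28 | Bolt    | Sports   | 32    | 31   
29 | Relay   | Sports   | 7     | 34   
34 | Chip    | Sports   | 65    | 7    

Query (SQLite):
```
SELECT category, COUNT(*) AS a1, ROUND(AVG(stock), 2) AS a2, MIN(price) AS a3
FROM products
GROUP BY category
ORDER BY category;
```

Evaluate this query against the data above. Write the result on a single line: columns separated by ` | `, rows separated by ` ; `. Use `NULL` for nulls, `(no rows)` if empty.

Auto | 4 | 30 | 32 ; Sports | 6 | 31.5 | 7 ; Toys | 1 | 41 | 115

Group products by category.
Per group compute: COUNT(*), ROUND(AVG(stock), 2), MIN(price).
  Auto: ids {3, 20, 21, 24} → COUNT(*)=4, ROUND(AVG(stock), 2)=30, MIN(price)=32
  Sports: ids {5, 15, 22, 28, 29, 34} → COUNT(*)=6, ROUND(AVG(stock), 2)=31.5, MIN(price)=7
  Toys: ids {6} → COUNT(*)=1, ROUND(AVG(stock), 2)=41, MIN(price)=115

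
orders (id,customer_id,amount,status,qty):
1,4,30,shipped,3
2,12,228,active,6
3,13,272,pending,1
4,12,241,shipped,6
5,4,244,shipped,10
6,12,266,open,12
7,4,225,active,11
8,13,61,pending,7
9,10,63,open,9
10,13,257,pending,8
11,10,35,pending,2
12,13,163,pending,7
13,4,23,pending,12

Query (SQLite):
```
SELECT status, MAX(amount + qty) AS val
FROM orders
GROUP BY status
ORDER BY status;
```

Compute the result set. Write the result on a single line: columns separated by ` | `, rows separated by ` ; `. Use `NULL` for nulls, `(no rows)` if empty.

active | 236 ; open | 278 ; pending | 273 ; shipped | 254

For each row compute amount + qty.
Group by status; take MAX of the expression per group.
  active: ids {2, 7} → MAX(amount + qty)=236
  open: ids {6, 9} → MAX(amount + qty)=278
  pending: ids {3, 8, 10, 11, 12, 13} → MAX(amount + qty)=273
  shipped: ids {1, 4, 5} → MAX(amount + qty)=254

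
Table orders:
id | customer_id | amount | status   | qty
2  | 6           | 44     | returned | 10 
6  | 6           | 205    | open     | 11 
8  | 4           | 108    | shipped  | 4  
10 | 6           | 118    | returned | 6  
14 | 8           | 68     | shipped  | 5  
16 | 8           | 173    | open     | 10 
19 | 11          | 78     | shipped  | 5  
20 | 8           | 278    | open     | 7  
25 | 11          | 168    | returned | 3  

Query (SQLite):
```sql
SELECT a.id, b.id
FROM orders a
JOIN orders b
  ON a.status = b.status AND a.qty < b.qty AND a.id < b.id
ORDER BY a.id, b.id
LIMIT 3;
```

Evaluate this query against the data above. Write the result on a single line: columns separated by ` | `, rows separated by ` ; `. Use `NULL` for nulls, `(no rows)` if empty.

Pairs (a,b) with same status, a.qty < b.qty, a.id < b.id.
status groups: open:{6,16,20} returned:{2,10,25} shipped:{8,14,19}
Ordered by (a.id, b.id); first 3.

8 | 14 ; 8 | 19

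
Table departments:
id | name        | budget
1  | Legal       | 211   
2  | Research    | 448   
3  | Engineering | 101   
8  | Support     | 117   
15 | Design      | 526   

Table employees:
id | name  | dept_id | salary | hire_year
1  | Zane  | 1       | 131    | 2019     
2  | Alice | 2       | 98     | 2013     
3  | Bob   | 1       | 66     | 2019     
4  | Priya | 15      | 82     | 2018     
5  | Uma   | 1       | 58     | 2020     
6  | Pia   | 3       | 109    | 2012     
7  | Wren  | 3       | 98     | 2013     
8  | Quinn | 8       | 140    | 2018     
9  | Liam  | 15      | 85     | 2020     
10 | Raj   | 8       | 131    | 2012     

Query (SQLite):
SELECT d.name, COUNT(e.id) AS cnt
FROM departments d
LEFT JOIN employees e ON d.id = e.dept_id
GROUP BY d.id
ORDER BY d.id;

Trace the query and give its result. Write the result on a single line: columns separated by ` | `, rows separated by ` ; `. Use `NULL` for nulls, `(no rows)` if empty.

Legal | 3 ; Research | 1 ; Engineering | 2 ; Support | 2 ; Design | 2

LEFT JOIN keeps every departments row; unmatched ones get NULL for employees columns.
Group by departments.id and compute COUNT(e.id). COUNT(col) of an all-NULL group is 0.
  1: ids {1, 3, 5} → COUNT(e.id)=3
  2: ids {2} → COUNT(e.id)=1
  3: ids {6, 7} → COUNT(e.id)=2
  8: ids {8, 10} → COUNT(e.id)=2
  15: ids {4, 9} → COUNT(e.id)=2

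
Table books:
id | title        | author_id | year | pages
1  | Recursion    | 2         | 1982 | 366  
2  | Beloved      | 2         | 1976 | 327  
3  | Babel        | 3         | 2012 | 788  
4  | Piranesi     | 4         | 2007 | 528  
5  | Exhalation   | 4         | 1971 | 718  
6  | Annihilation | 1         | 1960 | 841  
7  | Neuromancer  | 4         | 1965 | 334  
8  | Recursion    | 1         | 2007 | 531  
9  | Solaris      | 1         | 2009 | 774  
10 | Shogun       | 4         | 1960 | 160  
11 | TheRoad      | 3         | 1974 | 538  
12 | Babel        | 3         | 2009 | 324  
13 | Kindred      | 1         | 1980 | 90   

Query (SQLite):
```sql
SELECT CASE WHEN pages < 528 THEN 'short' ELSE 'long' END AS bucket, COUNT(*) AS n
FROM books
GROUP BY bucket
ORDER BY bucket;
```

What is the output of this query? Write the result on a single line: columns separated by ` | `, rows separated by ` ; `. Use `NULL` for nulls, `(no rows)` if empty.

long | 7 ; short | 6

Bucket rows by pages < 528 → 'short' else 'long'; count each bucket.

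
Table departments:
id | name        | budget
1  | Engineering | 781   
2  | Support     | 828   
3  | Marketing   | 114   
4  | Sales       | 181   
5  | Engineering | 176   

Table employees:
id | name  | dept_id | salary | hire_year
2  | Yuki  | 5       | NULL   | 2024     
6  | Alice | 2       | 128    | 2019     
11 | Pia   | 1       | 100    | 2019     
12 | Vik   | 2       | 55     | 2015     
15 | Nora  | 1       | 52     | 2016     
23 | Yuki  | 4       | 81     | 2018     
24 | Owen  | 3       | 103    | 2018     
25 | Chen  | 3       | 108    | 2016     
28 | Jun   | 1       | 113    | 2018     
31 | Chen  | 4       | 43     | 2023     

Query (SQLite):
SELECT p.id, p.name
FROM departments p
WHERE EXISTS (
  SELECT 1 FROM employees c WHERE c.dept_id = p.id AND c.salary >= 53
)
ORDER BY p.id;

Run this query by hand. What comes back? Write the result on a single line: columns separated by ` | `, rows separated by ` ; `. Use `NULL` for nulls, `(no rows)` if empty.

1 | Engineering ; 2 | Support ; 3 | Marketing ; 4 | Sales

For each departments row, check whether any employees with matching dept_id has salary >= 53.
Keep rows where that is true.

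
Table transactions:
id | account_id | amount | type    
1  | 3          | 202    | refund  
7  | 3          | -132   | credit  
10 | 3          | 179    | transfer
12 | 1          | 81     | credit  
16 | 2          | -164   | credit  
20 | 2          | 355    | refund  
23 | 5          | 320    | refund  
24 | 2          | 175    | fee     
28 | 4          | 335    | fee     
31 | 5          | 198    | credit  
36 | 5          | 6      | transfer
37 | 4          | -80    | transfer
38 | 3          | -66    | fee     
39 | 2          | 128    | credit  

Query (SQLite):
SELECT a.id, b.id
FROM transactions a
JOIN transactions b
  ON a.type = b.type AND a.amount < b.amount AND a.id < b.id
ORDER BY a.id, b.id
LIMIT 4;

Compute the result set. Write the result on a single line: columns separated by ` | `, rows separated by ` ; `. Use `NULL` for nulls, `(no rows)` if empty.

Pairs (a,b) with same type, a.amount < b.amount, a.id < b.id.
type groups: credit:{7,12,16,31,39} fee:{24,28,38} refund:{1,20,23} transfer:{10,36,37}
Ordered by (a.id, b.id); first 4.

1 | 20 ; 1 | 23 ; 7 | 12 ; 7 | 31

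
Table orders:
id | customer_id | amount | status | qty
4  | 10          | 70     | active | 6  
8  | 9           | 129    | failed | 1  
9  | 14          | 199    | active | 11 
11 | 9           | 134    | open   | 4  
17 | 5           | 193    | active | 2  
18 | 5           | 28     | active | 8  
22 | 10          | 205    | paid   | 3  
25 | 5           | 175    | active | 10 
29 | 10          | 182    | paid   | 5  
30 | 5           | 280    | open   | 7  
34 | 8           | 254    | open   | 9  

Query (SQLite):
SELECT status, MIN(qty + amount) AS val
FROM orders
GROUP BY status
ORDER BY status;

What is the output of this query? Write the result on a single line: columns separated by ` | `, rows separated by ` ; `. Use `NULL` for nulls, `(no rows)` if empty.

For each row compute qty + amount.
Group by status; take MIN of the expression per group.
  active: ids {4, 9, 17, 18, 25} → MIN(qty + amount)=36
  failed: ids {8} → MIN(qty + amount)=130
  open: ids {11, 30, 34} → MIN(qty + amount)=138
  paid: ids {22, 29} → MIN(qty + amount)=187

active | 36 ; failed | 130 ; open | 138 ; paid | 187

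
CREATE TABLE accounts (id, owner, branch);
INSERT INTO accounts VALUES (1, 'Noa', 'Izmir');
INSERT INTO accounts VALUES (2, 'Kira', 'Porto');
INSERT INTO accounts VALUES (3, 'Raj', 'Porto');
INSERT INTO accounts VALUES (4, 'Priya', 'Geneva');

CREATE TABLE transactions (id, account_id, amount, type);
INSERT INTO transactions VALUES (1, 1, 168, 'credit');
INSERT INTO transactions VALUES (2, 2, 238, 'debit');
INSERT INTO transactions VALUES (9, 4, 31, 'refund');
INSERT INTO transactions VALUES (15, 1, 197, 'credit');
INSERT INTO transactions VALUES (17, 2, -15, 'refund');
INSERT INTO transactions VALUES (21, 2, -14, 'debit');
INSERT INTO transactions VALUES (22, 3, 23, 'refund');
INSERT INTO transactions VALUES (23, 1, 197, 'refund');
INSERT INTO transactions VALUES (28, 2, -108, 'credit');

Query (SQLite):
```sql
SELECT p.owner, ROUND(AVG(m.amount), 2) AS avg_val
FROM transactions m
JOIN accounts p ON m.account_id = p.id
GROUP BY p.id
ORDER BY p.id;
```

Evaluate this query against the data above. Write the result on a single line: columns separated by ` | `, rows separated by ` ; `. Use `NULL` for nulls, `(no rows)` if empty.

Join each transactions row to its accounts via account_id.
Group joined rows by accounts.id; compute ROUND(AVG(m.amount), 2) per group.
  1: ids {1, 15, 23} → ROUND(AVG(m.amount), 2)=187.33
  2: ids {2, 17, 21, 28} → ROUND(AVG(m.amount), 2)=25.25
  3: ids {22} → ROUND(AVG(m.amount), 2)=23
  4: ids {9} → ROUND(AVG(m.amount), 2)=31

Noa | 187.33 ; Kira | 25.25 ; Raj | 23 ; Priya | 31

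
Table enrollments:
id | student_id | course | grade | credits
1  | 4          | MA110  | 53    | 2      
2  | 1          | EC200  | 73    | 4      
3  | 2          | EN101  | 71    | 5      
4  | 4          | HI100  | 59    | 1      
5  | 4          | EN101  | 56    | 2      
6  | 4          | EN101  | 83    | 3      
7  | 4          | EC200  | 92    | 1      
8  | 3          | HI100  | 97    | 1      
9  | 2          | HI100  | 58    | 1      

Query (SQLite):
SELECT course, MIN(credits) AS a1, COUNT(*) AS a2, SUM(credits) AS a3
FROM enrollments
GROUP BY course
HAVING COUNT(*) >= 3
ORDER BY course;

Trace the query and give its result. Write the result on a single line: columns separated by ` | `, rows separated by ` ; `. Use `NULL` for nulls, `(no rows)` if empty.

EN101 | 2 | 3 | 10 ; HI100 | 1 | 3 | 3

Group enrollments by course.
Per group compute: MIN(credits), COUNT(*), SUM(credits).
HAVING: drop groups with fewer than 3 rows.
  EC200: ids {2, 7} → MIN(credits)=1, COUNT(*)=2, SUM(credits)=5
  EN101: ids {3, 5, 6} → MIN(credits)=2, COUNT(*)=3, SUM(credits)=10
  HI100: ids {4, 8, 9} → MIN(credits)=1, COUNT(*)=3, SUM(credits)=3
  MA110: ids {1} → MIN(credits)=2, COUNT(*)=1, SUM(credits)=2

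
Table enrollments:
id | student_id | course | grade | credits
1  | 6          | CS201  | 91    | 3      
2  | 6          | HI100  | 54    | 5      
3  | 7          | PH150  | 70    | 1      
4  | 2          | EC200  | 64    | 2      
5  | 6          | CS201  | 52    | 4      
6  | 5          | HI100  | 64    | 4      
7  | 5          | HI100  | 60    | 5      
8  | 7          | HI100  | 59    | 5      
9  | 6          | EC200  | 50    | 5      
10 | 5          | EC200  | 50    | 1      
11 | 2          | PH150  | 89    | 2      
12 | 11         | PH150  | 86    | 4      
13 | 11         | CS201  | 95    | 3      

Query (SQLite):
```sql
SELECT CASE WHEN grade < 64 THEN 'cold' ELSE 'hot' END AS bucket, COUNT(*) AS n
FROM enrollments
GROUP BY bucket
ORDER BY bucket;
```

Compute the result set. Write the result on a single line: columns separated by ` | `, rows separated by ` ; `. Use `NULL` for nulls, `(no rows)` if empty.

cold | 6 ; hot | 7

Bucket rows by grade < 64 → 'cold' else 'hot'; count each bucket.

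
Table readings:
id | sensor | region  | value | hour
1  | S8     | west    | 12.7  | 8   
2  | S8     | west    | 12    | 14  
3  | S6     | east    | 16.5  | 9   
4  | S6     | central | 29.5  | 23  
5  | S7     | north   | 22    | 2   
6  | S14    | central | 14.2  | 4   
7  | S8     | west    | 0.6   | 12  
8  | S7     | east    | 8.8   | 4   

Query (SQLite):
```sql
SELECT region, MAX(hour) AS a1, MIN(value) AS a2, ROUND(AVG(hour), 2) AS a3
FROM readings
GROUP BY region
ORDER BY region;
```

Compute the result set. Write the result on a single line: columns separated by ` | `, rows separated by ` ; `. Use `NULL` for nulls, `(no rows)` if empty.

central | 23 | 14.2 | 13.5 ; east | 9 | 8.8 | 6.5 ; north | 2 | 22 | 2 ; west | 14 | 0.6 | 11.33

Group readings by region.
Per group compute: MAX(hour), MIN(value), ROUND(AVG(hour), 2).
  central: ids {4, 6} → MAX(hour)=23, MIN(value)=14.2, ROUND(AVG(hour), 2)=13.5
  east: ids {3, 8} → MAX(hour)=9, MIN(value)=8.8, ROUND(AVG(hour), 2)=6.5
  north: ids {5} → MAX(hour)=2, MIN(value)=22, ROUND(AVG(hour), 2)=2
  west: ids {1, 2, 7} → MAX(hour)=14, MIN(value)=0.6, ROUND(AVG(hour), 2)=11.33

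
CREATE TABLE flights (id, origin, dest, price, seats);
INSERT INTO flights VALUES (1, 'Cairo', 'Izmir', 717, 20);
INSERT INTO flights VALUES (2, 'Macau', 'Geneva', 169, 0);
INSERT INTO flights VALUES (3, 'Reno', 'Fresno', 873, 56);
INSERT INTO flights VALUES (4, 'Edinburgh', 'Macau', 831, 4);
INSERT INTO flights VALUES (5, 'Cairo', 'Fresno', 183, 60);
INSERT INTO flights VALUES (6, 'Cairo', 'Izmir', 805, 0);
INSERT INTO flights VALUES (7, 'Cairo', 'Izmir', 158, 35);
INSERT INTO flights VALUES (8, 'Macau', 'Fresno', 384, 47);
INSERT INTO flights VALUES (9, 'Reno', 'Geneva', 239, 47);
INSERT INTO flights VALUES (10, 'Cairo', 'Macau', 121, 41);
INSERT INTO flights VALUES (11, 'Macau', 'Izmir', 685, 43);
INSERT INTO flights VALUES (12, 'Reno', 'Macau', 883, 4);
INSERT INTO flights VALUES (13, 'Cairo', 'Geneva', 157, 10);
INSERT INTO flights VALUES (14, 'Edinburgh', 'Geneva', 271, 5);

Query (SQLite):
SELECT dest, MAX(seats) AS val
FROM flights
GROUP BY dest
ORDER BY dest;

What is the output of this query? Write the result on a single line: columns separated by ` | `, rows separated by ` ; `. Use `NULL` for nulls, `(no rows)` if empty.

Partition flights by dest; compute MAX(seats) within each group.
  Fresno: ids {3, 5, 8} → MAX(seats)=60
  Geneva: ids {2, 9, 13, 14} → MAX(seats)=47
  Izmir: ids {1, 6, 7, 11} → MAX(seats)=43
  Macau: ids {4, 10, 12} → MAX(seats)=41

Fresno | 60 ; Geneva | 47 ; Izmir | 43 ; Macau | 41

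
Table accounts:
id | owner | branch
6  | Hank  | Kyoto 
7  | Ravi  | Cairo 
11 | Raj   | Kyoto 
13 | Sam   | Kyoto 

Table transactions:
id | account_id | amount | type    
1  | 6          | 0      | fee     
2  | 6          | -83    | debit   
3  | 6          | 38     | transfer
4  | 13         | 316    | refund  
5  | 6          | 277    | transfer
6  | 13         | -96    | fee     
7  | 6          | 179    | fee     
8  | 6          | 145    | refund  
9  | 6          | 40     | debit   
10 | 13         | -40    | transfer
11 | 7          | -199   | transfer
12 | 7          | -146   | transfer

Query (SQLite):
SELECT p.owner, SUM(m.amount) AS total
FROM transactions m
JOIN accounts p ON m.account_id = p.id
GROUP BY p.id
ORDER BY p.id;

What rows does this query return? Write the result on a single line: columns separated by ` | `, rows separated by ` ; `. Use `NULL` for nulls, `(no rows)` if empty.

Hank | 596 ; Ravi | -345 ; Sam | 180

Join each transactions row to its accounts via account_id.
Group joined rows by accounts.id; compute SUM(m.amount) per group.
  6: ids {1, 2, 3, 5, 7, 8, 9} → SUM(m.amount)=596
  7: ids {11, 12} → SUM(m.amount)=-345
  13: ids {4, 6, 10} → SUM(m.amount)=180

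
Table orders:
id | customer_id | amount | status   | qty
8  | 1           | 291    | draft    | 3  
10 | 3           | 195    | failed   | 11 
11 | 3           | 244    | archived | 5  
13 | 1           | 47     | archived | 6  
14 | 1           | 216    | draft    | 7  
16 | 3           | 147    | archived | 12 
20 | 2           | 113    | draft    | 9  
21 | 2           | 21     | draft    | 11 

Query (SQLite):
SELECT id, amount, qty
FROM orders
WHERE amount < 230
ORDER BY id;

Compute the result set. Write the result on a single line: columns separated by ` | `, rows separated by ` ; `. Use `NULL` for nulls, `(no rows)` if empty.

10 | 195 | 11 ; 13 | 47 | 6 ; 14 | 216 | 7 ; 16 | 147 | 12 ; 20 | 113 | 9 ; 21 | 21 | 11

amount < 230: ids {10, 13, 14, 16, 20, 21}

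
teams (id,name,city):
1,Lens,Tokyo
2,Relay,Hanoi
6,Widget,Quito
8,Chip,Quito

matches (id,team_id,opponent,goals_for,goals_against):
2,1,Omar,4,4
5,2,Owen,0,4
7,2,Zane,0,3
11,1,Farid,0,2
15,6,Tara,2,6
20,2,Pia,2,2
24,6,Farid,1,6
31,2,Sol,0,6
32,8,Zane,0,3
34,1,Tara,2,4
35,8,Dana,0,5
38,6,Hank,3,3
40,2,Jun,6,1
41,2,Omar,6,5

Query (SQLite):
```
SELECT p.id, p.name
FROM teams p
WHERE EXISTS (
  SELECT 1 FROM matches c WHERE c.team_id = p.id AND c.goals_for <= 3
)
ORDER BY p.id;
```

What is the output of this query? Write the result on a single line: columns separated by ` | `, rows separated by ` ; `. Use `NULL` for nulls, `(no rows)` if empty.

1 | Lens ; 2 | Relay ; 6 | Widget ; 8 | Chip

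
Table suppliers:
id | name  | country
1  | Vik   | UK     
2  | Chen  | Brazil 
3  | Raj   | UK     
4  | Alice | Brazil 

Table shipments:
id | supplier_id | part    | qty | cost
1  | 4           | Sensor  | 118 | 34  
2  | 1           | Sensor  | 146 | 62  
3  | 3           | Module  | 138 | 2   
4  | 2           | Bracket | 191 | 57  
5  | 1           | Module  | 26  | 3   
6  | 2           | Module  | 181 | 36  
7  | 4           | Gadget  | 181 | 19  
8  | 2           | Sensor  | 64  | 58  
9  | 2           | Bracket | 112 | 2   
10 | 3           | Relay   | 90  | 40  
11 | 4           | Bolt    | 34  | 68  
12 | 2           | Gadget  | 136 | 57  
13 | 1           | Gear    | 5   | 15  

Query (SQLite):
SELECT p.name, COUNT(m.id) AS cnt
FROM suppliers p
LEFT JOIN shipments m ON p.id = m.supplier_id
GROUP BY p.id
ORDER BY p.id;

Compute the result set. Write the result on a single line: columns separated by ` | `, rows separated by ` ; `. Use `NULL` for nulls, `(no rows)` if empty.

Vik | 3 ; Chen | 5 ; Raj | 2 ; Alice | 3

LEFT JOIN keeps every suppliers row; unmatched ones get NULL for shipments columns.
Group by suppliers.id and compute COUNT(m.id). COUNT(col) of an all-NULL group is 0.
  1: ids {2, 5, 13} → COUNT(m.id)=3
  2: ids {4, 6, 8, 9, 12} → COUNT(m.id)=5
  3: ids {3, 10} → COUNT(m.id)=2
  4: ids {1, 7, 11} → COUNT(m.id)=3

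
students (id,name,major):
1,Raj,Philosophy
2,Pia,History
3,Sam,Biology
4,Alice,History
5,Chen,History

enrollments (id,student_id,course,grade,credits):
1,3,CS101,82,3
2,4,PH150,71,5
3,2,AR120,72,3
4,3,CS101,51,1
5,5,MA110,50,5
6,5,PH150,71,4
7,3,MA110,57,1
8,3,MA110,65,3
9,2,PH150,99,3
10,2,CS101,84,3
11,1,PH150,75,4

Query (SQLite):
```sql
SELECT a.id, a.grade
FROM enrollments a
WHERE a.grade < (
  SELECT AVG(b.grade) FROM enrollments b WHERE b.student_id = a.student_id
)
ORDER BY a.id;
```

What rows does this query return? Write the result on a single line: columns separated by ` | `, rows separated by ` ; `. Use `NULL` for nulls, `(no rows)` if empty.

For each enrollments row a, compute AVG(grade) over rows sharing a.student_id.
Keep row a if a.grade < that per-group AVG.
  student_id=1: AVG(grade) = 75.0
  student_id=2: AVG(grade) = 85.0
  student_id=3: AVG(grade) = 63.75
  student_id=4: AVG(grade) = 71.0
  student_id=5: AVG(grade) = 60.5

3 | 72 ; 4 | 51 ; 5 | 50 ; 7 | 57 ; 10 | 84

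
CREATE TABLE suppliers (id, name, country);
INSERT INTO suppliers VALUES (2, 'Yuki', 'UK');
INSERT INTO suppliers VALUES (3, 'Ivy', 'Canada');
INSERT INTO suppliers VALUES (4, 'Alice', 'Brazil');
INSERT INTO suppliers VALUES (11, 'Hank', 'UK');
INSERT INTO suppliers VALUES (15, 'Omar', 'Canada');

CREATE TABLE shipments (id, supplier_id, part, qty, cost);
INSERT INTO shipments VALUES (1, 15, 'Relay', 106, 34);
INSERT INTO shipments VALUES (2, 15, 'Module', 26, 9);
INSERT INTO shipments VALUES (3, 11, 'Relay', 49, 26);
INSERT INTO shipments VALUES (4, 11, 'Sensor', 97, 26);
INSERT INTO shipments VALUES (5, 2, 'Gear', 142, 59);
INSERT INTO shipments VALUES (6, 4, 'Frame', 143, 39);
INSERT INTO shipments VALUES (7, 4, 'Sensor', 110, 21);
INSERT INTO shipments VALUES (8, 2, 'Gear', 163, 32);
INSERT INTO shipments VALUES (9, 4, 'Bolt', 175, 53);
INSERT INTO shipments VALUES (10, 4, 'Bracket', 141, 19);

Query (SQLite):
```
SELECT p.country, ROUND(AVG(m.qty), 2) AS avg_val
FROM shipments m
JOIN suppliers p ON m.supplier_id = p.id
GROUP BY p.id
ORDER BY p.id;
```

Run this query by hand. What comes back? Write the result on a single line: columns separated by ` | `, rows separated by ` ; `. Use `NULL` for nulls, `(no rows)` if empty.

UK | 152.5 ; Brazil | 142.25 ; UK | 73 ; Canada | 66

Join each shipments row to its suppliers via supplier_id.
Group joined rows by suppliers.id; compute ROUND(AVG(m.qty), 2) per group.
  2: ids {5, 8} → ROUND(AVG(m.qty), 2)=152.5
  4: ids {6, 7, 9, 10} → ROUND(AVG(m.qty), 2)=142.25
  11: ids {3, 4} → ROUND(AVG(m.qty), 2)=73
  15: ids {1, 2} → ROUND(AVG(m.qty), 2)=66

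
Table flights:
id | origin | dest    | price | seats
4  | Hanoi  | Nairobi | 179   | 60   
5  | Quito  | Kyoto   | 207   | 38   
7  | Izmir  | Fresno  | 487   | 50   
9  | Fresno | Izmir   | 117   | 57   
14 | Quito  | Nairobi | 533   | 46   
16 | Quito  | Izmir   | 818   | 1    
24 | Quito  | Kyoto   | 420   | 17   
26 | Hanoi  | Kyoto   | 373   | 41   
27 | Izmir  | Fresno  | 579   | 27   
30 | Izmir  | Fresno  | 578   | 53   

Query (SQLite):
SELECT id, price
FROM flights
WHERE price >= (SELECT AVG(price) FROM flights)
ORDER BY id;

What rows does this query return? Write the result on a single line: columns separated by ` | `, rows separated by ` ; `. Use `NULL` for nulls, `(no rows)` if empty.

Scalar subquery: AVG(price) over all flights rows = 429.1.
Keep rows where price >= that value.

7 | 487 ; 14 | 533 ; 16 | 818 ; 27 | 579 ; 30 | 578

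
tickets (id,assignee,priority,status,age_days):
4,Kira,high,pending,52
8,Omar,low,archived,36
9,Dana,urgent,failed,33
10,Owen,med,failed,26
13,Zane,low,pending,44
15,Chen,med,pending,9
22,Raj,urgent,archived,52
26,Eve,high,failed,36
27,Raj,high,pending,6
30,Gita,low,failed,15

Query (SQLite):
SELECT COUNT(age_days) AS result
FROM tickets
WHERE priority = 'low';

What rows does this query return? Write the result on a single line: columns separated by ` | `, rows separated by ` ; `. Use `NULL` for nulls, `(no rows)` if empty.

Rows where priority='low' → age_days values: [36, 44, 15].
COUNT(age_days) counts non-NULL values → 3.

3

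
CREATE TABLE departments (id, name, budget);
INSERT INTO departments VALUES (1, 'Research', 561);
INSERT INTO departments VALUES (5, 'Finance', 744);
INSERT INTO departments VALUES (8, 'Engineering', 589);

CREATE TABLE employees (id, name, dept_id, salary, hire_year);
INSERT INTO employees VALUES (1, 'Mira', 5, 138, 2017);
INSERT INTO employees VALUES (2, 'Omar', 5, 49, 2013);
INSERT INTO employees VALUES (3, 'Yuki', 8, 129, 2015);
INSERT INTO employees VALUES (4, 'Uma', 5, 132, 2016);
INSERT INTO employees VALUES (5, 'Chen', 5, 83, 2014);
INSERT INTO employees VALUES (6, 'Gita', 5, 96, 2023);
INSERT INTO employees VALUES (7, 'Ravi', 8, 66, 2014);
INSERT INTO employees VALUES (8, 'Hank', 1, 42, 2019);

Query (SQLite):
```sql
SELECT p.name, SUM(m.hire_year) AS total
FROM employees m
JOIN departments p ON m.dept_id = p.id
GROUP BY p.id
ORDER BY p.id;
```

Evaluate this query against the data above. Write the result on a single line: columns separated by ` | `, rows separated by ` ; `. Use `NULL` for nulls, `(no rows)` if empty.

Join each employees row to its departments via dept_id.
Group joined rows by departments.id; compute SUM(m.hire_year) per group.
  1: ids {8} → SUM(m.hire_year)=2019
  5: ids {1, 2, 4, 5, 6} → SUM(m.hire_year)=10083
  8: ids {3, 7} → SUM(m.hire_year)=4029

Research | 2019 ; Finance | 10083 ; Engineering | 4029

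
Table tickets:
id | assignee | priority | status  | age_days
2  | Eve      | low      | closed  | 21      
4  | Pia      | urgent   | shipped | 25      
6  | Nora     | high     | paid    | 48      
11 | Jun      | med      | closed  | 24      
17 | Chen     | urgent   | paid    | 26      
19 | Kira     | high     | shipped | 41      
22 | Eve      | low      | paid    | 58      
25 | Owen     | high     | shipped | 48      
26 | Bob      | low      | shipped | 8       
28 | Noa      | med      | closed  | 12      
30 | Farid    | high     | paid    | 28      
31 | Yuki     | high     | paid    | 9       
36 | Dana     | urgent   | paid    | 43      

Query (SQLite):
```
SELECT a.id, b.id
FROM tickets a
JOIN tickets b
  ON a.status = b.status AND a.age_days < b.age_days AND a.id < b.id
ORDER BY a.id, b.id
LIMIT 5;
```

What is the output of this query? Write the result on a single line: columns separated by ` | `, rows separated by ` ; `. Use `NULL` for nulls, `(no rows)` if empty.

Pairs (a,b) with same status, a.age_days < b.age_days, a.id < b.id.
status groups: closed:{2,11,28} paid:{6,17,22,30,31,36} shipped:{4,19,25,26}
Ordered by (a.id, b.id); first 5.

2 | 11 ; 4 | 19 ; 4 | 25 ; 6 | 22 ; 17 | 22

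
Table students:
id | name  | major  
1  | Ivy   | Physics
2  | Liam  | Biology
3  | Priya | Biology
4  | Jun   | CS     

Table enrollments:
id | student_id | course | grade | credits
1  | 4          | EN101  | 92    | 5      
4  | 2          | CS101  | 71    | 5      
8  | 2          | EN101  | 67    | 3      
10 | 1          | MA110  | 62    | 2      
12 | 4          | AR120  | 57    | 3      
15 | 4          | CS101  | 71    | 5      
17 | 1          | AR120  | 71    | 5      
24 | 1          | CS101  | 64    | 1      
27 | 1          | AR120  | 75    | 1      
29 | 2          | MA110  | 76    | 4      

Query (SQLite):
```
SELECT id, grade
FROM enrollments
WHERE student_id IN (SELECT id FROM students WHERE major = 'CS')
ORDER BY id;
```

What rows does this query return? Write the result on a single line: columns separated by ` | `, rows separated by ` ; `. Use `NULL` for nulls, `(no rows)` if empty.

Inner query: students.id where major = 'CS'.
Outer: keep enrollments rows whose student_id is in that set.
Inner query → {4}

1 | 92 ; 12 | 57 ; 15 | 71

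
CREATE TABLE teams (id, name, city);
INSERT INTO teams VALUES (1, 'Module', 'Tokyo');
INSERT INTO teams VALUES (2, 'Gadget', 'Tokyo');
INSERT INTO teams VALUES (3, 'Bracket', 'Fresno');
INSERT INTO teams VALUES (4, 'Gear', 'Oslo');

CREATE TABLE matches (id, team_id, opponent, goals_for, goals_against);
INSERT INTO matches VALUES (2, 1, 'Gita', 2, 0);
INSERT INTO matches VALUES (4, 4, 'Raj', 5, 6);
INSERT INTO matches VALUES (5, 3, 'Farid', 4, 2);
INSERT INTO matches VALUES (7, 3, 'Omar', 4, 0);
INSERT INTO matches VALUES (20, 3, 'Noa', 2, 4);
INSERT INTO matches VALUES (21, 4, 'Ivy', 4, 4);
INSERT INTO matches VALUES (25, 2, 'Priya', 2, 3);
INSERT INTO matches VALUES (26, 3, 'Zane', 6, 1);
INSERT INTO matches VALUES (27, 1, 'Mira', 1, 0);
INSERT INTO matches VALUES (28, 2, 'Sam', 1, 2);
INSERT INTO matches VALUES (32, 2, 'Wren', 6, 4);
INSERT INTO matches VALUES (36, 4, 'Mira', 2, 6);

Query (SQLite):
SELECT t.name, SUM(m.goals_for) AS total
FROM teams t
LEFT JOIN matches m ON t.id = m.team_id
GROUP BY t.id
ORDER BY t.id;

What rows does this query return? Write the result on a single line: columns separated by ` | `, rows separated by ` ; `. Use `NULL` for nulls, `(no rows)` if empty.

Module | 3 ; Gadget | 9 ; Bracket | 16 ; Gear | 11

LEFT JOIN keeps every teams row; unmatched ones get NULL for matches columns.
Group by teams.id and compute SUM(m.goals_for). SUM over an all-NULL group is NULL.
  1: ids {2, 27} → SUM(m.goals_for)=3
  2: ids {25, 28, 32} → SUM(m.goals_for)=9
  3: ids {5, 7, 20, 26} → SUM(m.goals_for)=16
  4: ids {4, 21, 36} → SUM(m.goals_for)=11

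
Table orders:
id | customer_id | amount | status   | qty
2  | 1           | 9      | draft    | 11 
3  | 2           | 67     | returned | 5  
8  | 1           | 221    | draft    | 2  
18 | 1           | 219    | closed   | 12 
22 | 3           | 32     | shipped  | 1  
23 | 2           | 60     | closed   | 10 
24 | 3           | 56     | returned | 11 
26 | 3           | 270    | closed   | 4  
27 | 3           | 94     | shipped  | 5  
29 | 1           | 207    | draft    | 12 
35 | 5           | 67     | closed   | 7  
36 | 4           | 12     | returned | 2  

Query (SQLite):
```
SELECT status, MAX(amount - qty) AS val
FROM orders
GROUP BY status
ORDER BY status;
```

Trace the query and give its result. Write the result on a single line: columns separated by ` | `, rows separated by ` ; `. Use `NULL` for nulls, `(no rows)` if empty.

For each row compute amount - qty.
Group by status; take MAX of the expression per group.
  closed: ids {18, 23, 26, 35} → MAX(amount - qty)=266
  draft: ids {2, 8, 29} → MAX(amount - qty)=219
  returned: ids {3, 24, 36} → MAX(amount - qty)=62
  shipped: ids {22, 27} → MAX(amount - qty)=89

closed | 266 ; draft | 219 ; returned | 62 ; shipped | 89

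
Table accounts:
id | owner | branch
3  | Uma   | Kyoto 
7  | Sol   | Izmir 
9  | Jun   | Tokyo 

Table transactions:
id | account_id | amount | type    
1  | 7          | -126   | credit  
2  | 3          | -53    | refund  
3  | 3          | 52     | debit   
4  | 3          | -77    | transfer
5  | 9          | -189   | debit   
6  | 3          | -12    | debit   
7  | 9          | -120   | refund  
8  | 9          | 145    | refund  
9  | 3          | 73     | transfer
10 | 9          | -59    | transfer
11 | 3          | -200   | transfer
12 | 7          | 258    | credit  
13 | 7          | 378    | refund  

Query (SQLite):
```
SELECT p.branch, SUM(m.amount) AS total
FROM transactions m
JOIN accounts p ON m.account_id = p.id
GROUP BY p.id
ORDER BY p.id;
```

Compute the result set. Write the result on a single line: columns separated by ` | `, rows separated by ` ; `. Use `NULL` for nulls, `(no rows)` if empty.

Kyoto | -217 ; Izmir | 510 ; Tokyo | -223

Join each transactions row to its accounts via account_id.
Group joined rows by accounts.id; compute SUM(m.amount) per group.
  3: ids {2, 3, 4, 6, 9, 11} → SUM(m.amount)=-217
  7: ids {1, 12, 13} → SUM(m.amount)=510
  9: ids {5, 7, 8, 10} → SUM(m.amount)=-223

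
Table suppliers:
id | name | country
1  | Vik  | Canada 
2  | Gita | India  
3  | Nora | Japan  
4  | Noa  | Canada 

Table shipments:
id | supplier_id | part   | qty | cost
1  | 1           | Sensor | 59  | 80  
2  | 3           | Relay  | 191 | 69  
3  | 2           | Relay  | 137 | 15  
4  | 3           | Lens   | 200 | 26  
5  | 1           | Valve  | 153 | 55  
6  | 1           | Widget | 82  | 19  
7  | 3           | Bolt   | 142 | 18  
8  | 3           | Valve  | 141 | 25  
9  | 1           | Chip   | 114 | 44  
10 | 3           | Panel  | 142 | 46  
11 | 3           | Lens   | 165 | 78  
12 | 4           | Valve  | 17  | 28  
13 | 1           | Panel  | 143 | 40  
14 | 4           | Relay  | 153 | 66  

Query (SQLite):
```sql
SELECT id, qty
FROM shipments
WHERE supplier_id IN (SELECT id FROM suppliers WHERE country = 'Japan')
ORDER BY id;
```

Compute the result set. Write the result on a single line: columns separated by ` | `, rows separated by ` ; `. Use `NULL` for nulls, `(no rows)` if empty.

2 | 191 ; 4 | 200 ; 7 | 142 ; 8 | 141 ; 10 | 142 ; 11 | 165

Inner query: suppliers.id where country = 'Japan'.
Outer: keep shipments rows whose supplier_id is in that set.
Inner query → {3}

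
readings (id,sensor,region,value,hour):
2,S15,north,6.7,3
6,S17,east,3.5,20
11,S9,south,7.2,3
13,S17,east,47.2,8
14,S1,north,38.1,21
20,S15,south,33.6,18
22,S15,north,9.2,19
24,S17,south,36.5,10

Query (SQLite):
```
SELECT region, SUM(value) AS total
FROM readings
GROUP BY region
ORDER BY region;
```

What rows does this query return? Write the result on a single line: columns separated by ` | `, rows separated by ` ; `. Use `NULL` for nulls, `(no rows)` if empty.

east | 50.7 ; north | 54 ; south | 77.3

Partition readings by region; compute SUM(value) within each group.
  east: ids {6, 13} → SUM(value)=50.7
  north: ids {2, 14, 22} → SUM(value)=54
  south: ids {11, 20, 24} → SUM(value)=77.3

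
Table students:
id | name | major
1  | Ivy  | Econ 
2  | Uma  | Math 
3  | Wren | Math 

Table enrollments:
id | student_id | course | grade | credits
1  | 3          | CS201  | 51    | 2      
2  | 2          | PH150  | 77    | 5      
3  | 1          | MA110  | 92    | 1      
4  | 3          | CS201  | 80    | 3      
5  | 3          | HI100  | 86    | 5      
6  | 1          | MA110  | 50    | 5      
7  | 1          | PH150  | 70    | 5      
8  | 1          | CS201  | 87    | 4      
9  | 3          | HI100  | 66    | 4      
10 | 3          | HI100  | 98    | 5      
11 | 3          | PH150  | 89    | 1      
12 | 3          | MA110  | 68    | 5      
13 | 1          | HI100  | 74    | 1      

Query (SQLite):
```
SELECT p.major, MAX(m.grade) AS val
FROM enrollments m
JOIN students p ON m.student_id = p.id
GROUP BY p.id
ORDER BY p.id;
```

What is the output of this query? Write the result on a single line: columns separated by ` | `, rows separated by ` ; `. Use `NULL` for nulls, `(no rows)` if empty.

Join each enrollments row to its students via student_id.
Group joined rows by students.id; compute MAX(m.grade) per group.
  1: ids {3, 6, 7, 8, 13} → MAX(m.grade)=92
  2: ids {2} → MAX(m.grade)=77
  3: ids {1, 4, 5, 9, 10, 11, 12} → MAX(m.grade)=98

Econ | 92 ; Math | 77 ; Math | 98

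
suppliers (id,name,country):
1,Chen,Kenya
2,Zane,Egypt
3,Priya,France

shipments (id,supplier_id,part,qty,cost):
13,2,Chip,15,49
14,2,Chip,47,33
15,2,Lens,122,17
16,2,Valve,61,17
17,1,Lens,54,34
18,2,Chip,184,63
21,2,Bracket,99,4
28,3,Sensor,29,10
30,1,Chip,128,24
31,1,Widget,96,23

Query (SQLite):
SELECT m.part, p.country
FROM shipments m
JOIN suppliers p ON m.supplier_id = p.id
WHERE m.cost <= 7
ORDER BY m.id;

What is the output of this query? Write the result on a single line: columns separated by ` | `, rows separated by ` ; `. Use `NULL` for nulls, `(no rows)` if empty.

Bracket | Egypt

Each shipments row matches the suppliers row where supplier_id = suppliers.id.
Then keep rows with m.cost <= 7.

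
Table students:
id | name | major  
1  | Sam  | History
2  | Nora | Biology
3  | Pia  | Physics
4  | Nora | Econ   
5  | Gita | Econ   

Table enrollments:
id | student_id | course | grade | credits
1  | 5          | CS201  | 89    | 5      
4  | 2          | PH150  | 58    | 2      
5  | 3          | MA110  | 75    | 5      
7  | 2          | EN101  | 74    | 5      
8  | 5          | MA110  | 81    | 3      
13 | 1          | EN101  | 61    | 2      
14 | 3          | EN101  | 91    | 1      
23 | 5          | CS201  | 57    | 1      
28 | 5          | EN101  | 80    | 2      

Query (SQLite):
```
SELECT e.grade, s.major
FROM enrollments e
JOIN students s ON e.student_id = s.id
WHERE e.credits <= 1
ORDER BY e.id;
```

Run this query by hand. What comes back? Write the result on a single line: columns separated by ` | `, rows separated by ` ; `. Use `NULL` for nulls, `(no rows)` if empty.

91 | Physics ; 57 | Econ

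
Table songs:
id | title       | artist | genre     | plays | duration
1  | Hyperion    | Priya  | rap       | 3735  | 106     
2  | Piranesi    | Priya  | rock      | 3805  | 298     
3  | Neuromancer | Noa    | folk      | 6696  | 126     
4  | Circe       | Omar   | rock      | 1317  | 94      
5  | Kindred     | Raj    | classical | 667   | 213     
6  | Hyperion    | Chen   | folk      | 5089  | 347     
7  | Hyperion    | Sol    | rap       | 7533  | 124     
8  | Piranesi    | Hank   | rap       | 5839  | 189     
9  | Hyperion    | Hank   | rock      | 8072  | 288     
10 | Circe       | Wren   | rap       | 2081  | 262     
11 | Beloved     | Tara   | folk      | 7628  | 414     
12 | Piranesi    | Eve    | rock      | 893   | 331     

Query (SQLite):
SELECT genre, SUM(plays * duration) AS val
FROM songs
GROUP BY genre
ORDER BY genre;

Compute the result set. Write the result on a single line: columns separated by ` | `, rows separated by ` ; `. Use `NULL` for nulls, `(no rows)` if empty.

For each row compute plays * duration.
Group by genre; take SUM of the expression per group.
  classical: ids {5} → SUM(plays * duration)=142071
  folk: ids {3, 6, 11} → SUM(plays * duration)=5767571
  rap: ids {1, 7, 8, 10} → SUM(plays * duration)=2978795
  rock: ids {2, 4, 9, 12} → SUM(plays * duration)=3878007

classical | 142071 ; folk | 5767571 ; rap | 2978795 ; rock | 3878007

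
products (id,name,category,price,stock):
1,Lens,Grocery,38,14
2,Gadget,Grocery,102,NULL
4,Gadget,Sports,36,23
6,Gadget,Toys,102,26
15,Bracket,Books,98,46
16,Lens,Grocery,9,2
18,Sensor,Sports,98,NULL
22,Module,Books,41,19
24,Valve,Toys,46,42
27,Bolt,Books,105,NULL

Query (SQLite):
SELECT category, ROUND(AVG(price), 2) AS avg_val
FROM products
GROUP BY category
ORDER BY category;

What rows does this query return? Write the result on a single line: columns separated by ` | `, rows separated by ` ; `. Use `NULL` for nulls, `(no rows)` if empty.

Books | 81.33 ; Grocery | 49.67 ; Sports | 67 ; Toys | 74

Partition products by category; compute ROUND(AVG(price), 2) within each group.
  Books: ids {15, 22, 27} → ROUND(AVG(price), 2)=81.33
  Grocery: ids {1, 2, 16} → ROUND(AVG(price), 2)=49.67
  Sports: ids {4, 18} → ROUND(AVG(price), 2)=67
  Toys: ids {6, 24} → ROUND(AVG(price), 2)=74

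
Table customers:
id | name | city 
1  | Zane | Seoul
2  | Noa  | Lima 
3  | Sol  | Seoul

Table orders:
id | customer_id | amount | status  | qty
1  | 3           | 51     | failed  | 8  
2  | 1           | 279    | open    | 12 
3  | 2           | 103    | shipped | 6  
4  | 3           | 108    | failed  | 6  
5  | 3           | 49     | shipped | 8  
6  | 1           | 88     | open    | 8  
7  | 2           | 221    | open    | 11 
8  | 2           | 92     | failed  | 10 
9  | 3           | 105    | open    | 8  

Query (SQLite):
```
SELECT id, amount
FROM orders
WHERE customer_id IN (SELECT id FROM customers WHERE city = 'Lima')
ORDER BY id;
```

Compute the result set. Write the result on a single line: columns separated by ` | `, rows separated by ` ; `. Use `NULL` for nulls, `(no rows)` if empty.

3 | 103 ; 7 | 221 ; 8 | 92

Inner query: customers.id where city = 'Lima'.
Outer: keep orders rows whose customer_id is in that set.
Inner query → {2}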